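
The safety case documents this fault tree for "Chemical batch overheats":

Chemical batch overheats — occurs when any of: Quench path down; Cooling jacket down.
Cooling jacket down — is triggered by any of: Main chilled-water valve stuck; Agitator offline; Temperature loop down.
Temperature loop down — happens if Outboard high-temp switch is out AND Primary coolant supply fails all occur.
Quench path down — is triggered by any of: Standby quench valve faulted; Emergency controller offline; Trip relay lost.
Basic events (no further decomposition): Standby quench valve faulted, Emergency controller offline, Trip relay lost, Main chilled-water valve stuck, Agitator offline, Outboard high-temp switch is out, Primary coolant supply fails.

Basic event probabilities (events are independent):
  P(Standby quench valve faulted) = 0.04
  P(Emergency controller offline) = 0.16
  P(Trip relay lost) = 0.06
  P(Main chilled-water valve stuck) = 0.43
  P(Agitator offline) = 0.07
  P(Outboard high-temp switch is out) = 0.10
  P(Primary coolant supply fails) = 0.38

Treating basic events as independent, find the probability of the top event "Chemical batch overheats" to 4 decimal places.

P(Quench path down) [OR] = 1 − (1−0.04) × (1−0.16) × (1−0.06) = 0.241984
P(Temperature loop down) [AND] = 0.10 × 0.38 = 0.038000
P(Cooling jacket down) [OR] = 1 − (1−0.43) × (1−0.07) × (1−0.038000) = 0.490044
P(Chemical batch overheats) [OR] = 1 − (1−0.241984) × (1−0.490044) = 0.613445
Rounded to 4 decimal places: P(Chemical batch overheats) ≈ 0.6134.

0.6134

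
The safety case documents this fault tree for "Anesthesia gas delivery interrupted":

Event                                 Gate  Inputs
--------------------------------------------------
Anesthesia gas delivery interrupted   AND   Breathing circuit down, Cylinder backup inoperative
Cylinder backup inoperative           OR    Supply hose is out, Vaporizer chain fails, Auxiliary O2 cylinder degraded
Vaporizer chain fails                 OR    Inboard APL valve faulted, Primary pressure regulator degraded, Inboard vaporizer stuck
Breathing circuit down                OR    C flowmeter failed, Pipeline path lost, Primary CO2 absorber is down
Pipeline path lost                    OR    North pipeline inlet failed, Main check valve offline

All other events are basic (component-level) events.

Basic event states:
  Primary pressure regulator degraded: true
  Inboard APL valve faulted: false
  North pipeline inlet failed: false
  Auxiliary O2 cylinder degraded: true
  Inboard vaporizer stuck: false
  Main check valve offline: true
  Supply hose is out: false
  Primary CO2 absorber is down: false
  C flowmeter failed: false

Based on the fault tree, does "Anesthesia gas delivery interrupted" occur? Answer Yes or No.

Yes

Pipeline path lost [OR]: North pipeline inlet failed=not, Main check valve offline=occurs → at least one input occurs → occurs.
Breathing circuit down [OR]: C flowmeter failed=not, Pipeline path lost=occurs, Primary CO2 absorber is down=not → at least one input occurs → occurs.
Vaporizer chain fails [OR]: Inboard APL valve faulted=not, Primary pressure regulator degraded=occurs, Inboard vaporizer stuck=not → at least one input occurs → occurs.
Cylinder backup inoperative [OR]: Supply hose is out=not, Vaporizer chain fails=occurs, Auxiliary O2 cylinder degraded=occurs → at least one input occurs → occurs.
Anesthesia gas delivery interrupted [AND]: Breathing circuit down=occurs, Cylinder backup inoperative=occurs → all inputs occur → occurs.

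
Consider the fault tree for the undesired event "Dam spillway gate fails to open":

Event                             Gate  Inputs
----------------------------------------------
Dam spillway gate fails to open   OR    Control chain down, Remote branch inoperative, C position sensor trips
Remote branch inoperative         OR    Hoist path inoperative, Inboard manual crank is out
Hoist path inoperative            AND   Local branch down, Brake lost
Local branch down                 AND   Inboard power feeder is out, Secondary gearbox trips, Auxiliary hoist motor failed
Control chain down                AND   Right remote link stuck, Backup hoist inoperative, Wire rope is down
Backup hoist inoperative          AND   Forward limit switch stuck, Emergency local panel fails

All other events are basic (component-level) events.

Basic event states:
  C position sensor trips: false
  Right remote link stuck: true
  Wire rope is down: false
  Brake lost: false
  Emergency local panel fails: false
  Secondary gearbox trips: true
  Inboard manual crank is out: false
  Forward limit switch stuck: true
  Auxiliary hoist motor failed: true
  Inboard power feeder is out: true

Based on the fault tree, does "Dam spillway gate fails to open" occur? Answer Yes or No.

Backup hoist inoperative [AND]: Forward limit switch stuck=occurs, Emergency local panel fails=not → not all inputs occur → does not occur.
Control chain down [AND]: Right remote link stuck=occurs, Backup hoist inoperative=not, Wire rope is down=not → not all inputs occur → does not occur.
Local branch down [AND]: Inboard power feeder is out=occurs, Secondary gearbox trips=occurs, Auxiliary hoist motor failed=occurs → all inputs occur → occurs.
Hoist path inoperative [AND]: Local branch down=occurs, Brake lost=not → not all inputs occur → does not occur.
Remote branch inoperative [OR]: Hoist path inoperative=not, Inboard manual crank is out=not → no input occurs → does not occur.
Dam spillway gate fails to open [OR]: Control chain down=not, Remote branch inoperative=not, C position sensor trips=not → no input occurs → does not occur.

No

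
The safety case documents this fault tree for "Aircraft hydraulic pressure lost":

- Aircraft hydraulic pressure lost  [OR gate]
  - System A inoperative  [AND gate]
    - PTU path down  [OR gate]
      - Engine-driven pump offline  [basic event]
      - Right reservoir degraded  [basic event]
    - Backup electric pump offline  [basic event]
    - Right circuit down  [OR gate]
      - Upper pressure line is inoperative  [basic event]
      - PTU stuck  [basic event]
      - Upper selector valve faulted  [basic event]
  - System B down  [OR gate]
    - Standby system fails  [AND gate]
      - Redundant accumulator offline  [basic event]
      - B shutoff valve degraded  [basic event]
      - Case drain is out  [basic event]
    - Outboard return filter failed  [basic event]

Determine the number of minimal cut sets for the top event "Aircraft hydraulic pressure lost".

PTU path down [OR]: union of children's cut sets → 2 cut set(s).
Right circuit down [OR]: union of children's cut sets → 3 cut set(s).
System A inoperative [AND]: one cut set from each child combined → 2 × 1 × 3 = 6 cut set(s).
Standby system fails [AND]: one cut set from each child combined → 1 × 1 × 1 = 1 cut set(s).
System B down [OR]: union of children's cut sets → 2 cut set(s).
Aircraft hydraulic pressure lost [OR]: union of children's cut sets → 8 cut set(s).
Minimal cut sets: {Backup electric pump offline, Engine-driven pump offline, Upper pressure line is inoperative}; {Backup electric pump offline, Engine-driven pump offline, PTU stuck}; {Backup electric pump offline, Engine-driven pump offline, Upper selector valve faulted}; {Backup electric pump offline, Right reservoir degraded, Upper pressure line is inoperative}; {Backup electric pump offline, PTU stuck, Right reservoir degraded}; {Backup electric pump offline, Right reservoir degraded, Upper selector valve faulted}; {B shutoff valve degraded, Case drain is out, Redundant accumulator offline}; {Outboard return filter failed}.

8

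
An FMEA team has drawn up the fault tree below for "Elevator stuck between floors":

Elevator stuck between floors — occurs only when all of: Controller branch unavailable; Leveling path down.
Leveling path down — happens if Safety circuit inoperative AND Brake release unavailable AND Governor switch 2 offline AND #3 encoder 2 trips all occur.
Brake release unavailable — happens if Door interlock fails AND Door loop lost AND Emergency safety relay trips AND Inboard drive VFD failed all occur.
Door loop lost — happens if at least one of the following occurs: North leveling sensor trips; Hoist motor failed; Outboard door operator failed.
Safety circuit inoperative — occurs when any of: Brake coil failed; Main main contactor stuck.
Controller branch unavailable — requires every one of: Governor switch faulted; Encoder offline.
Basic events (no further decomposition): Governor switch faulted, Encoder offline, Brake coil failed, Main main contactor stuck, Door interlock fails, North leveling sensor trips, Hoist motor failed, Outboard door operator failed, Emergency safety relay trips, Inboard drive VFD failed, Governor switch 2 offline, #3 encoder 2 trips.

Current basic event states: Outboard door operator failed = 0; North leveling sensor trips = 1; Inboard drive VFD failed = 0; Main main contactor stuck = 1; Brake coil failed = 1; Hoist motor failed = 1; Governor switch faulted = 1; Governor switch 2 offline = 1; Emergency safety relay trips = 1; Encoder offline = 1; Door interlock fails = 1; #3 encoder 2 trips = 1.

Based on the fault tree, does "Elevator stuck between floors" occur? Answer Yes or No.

Controller branch unavailable [AND]: Governor switch faulted=occurs, Encoder offline=occurs → all inputs occur → occurs.
Safety circuit inoperative [OR]: Brake coil failed=occurs, Main main contactor stuck=occurs → at least one input occurs → occurs.
Door loop lost [OR]: North leveling sensor trips=occurs, Hoist motor failed=occurs, Outboard door operator failed=not → at least one input occurs → occurs.
Brake release unavailable [AND]: Door interlock fails=occurs, Door loop lost=occurs, Emergency safety relay trips=occurs, Inboard drive VFD failed=not → not all inputs occur → does not occur.
Leveling path down [AND]: Safety circuit inoperative=occurs, Brake release unavailable=not, Governor switch 2 offline=occurs, #3 encoder 2 trips=occurs → not all inputs occur → does not occur.
Elevator stuck between floors [AND]: Controller branch unavailable=occurs, Leveling path down=not → not all inputs occur → does not occur.

No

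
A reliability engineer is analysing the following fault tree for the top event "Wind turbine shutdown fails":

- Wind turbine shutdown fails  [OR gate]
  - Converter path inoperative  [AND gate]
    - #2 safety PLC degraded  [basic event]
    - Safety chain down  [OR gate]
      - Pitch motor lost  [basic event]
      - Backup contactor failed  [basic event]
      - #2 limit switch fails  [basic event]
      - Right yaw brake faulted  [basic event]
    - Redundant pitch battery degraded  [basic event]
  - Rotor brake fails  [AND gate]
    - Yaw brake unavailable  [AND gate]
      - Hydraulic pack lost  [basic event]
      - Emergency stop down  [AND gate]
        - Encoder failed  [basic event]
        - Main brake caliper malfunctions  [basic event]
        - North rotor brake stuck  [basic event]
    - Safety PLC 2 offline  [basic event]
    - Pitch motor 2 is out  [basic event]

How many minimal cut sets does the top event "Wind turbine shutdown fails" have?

Safety chain down [OR]: union of children's cut sets → 4 cut set(s).
Converter path inoperative [AND]: one cut set from each child combined → 1 × 4 × 1 = 4 cut set(s).
Emergency stop down [AND]: one cut set from each child combined → 1 × 1 × 1 = 1 cut set(s).
Yaw brake unavailable [AND]: one cut set from each child combined → 1 × 1 = 1 cut set(s).
Rotor brake fails [AND]: one cut set from each child combined → 1 × 1 × 1 = 1 cut set(s).
Wind turbine shutdown fails [OR]: union of children's cut sets → 5 cut set(s).
Minimal cut sets: {#2 safety PLC degraded, Pitch motor lost, Redundant pitch battery degraded}; {#2 safety PLC degraded, Backup contactor failed, Redundant pitch battery degraded}; {#2 limit switch fails, #2 safety PLC degraded, Redundant pitch battery degraded}; {#2 safety PLC degraded, Redundant pitch battery degraded, Right yaw brake faulted}; {Encoder failed, Hydraulic pack lost, Main brake caliper malfunctions, North rotor brake stuck, Pitch motor 2 is out, Safety PLC 2 offline}.

5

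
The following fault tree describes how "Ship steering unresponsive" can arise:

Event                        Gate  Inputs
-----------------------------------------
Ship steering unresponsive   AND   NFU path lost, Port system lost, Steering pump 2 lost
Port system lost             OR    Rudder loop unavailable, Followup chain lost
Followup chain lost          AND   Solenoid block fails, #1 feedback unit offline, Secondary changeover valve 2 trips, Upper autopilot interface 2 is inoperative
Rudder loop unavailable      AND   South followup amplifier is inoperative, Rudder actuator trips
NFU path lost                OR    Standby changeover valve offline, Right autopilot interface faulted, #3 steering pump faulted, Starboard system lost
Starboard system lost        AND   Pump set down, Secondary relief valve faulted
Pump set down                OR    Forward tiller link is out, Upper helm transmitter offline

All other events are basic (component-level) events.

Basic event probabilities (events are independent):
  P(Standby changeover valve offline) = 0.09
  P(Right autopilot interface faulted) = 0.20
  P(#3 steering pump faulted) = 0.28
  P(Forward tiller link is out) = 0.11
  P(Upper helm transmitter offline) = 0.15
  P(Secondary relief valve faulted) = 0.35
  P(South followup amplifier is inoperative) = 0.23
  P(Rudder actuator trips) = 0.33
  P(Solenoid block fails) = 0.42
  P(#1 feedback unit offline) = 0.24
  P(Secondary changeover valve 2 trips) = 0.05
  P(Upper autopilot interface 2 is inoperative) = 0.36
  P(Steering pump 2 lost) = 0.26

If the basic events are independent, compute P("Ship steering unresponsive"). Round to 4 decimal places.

0.0105

P(Pump set down) [OR] = 1 − (1−0.11) × (1−0.15) = 0.243500
P(Starboard system lost) [AND] = 0.243500 × 0.35 = 0.085225
P(NFU path lost) [OR] = 1 − (1−0.09) × (1−0.20) × (1−0.28) × (1−0.085225) = 0.520512
P(Rudder loop unavailable) [AND] = 0.23 × 0.33 = 0.075900
P(Followup chain lost) [AND] = 0.42 × 0.24 × 0.05 × 0.36 = 0.001814
P(Port system lost) [OR] = 1 − (1−0.075900) × (1−0.001814) = 0.077576
P(Ship steering unresponsive) [AND] = 0.520512 × 0.077576 × 0.26 = 0.010499
Rounded to 4 decimal places: P(Ship steering unresponsive) ≈ 0.0105.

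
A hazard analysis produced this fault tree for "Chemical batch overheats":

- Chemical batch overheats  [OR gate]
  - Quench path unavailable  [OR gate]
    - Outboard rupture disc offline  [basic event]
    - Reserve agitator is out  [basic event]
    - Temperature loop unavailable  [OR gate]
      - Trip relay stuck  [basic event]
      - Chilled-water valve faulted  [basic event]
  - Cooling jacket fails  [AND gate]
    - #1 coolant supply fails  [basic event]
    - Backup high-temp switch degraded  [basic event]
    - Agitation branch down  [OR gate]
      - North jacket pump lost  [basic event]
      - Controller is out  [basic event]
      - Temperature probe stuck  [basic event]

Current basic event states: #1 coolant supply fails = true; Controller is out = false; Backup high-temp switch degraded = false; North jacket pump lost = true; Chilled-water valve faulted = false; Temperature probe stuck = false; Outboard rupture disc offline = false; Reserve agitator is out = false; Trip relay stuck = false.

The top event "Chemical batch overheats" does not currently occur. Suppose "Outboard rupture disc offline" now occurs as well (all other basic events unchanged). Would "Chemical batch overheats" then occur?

Yes

Counterfactual: set "Outboard rupture disc offline" to occurred.
Temperature loop unavailable [OR]: Trip relay stuck=not, Chilled-water valve faulted=not → no input occurs → does not occur.
Quench path unavailable [OR]: Outboard rupture disc offline=occurs, Reserve agitator is out=not, Temperature loop unavailable=not → at least one input occurs → occurs.
Agitation branch down [OR]: North jacket pump lost=occurs, Controller is out=not, Temperature probe stuck=not → at least one input occurs → occurs.
Cooling jacket fails [AND]: #1 coolant supply fails=occurs, Backup high-temp switch degraded=not, Agitation branch down=occurs → not all inputs occur → does not occur.
Chemical batch overheats [OR]: Quench path unavailable=occurs, Cooling jacket fails=not → at least one input occurs → occurs.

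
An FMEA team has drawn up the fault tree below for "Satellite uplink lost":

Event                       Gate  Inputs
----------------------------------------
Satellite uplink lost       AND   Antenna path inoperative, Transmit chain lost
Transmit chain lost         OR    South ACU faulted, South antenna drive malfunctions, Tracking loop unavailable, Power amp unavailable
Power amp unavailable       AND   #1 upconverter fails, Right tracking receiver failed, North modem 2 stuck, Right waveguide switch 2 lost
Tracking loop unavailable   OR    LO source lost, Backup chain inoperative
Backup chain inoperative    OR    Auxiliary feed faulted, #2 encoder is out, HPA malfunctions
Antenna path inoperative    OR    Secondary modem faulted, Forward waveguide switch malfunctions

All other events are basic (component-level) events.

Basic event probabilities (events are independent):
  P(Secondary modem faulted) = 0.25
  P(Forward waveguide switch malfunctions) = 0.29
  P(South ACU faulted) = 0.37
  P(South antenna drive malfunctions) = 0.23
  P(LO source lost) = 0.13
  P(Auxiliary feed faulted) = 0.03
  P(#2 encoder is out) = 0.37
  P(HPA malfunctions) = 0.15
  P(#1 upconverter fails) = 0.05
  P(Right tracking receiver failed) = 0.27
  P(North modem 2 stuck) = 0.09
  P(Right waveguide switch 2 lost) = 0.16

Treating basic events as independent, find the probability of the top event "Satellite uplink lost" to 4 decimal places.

P(Antenna path inoperative) [OR] = 1 − (1−0.25) × (1−0.29) = 0.467500
P(Backup chain inoperative) [OR] = 1 − (1−0.03) × (1−0.37) × (1−0.15) = 0.480565
P(Tracking loop unavailable) [OR] = 1 − (1−0.13) × (1−0.480565) = 0.548092
P(Power amp unavailable) [AND] = 0.05 × 0.27 × 0.09 × 0.16 = 0.000194
P(Transmit chain lost) [OR] = 1 − (1−0.37) × (1−0.23) × (1−0.548092) × (1−0.000194) = 0.780822
P(Satellite uplink lost) [AND] = 0.467500 × 0.780822 = 0.365034
Rounded to 4 decimal places: P(Satellite uplink lost) ≈ 0.3650.

0.3650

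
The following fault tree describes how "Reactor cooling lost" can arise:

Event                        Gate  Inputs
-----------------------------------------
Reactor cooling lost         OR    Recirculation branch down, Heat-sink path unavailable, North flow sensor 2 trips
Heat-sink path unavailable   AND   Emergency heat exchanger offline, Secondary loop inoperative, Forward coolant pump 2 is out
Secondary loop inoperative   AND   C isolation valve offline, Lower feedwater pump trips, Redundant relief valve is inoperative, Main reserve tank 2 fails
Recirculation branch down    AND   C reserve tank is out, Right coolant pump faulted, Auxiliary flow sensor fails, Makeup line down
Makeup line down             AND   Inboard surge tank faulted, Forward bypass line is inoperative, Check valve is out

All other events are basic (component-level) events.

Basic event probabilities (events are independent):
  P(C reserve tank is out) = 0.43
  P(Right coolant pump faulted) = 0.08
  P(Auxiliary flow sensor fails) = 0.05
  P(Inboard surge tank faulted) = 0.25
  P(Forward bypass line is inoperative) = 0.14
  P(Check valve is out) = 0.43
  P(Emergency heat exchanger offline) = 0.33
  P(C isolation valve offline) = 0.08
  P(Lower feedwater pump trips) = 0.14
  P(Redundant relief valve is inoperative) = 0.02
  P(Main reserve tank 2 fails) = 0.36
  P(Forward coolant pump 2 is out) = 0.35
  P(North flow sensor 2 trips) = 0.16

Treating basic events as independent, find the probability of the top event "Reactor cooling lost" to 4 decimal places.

0.1600

P(Makeup line down) [AND] = 0.25 × 0.14 × 0.43 = 0.015050
P(Recirculation branch down) [AND] = 0.43 × 0.08 × 0.05 × 0.015050 = 0.000026
P(Secondary loop inoperative) [AND] = 0.08 × 0.14 × 0.02 × 0.36 = 0.000081
P(Heat-sink path unavailable) [AND] = 0.33 × 0.000081 × 0.35 = 0.000009
P(Reactor cooling lost) [OR] = 1 − (1−0.000026) × (1−0.000009) × (1−0.16) = 0.160029
Rounded to 4 decimal places: P(Reactor cooling lost) ≈ 0.1600.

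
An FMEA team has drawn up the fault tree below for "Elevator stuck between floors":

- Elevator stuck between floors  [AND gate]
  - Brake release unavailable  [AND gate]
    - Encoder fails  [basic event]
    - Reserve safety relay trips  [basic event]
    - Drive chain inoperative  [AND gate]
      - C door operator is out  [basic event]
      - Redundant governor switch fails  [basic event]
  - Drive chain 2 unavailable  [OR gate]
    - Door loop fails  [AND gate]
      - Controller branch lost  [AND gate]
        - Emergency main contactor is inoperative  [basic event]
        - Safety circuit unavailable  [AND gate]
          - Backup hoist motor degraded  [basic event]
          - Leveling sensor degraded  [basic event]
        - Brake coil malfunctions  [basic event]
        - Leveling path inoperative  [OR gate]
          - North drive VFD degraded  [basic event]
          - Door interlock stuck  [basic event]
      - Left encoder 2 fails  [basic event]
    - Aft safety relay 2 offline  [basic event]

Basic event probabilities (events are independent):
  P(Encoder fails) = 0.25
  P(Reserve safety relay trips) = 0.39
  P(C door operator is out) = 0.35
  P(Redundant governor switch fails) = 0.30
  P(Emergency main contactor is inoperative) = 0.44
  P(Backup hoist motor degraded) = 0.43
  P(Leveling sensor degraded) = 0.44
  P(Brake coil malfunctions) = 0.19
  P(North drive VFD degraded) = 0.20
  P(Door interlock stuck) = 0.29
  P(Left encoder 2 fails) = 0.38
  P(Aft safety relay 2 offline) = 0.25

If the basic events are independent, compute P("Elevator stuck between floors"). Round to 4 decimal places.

0.0026

P(Drive chain inoperative) [AND] = 0.35 × 0.30 = 0.105000
P(Brake release unavailable) [AND] = 0.25 × 0.39 × 0.105000 = 0.010238
P(Safety circuit unavailable) [AND] = 0.43 × 0.44 = 0.189200
P(Leveling path inoperative) [OR] = 1 − (1−0.20) × (1−0.29) = 0.432000
P(Controller branch lost) [AND] = 0.44 × 0.189200 × 0.19 × 0.432000 = 0.006833
P(Door loop fails) [AND] = 0.006833 × 0.38 = 0.002597
P(Drive chain 2 unavailable) [OR] = 1 − (1−0.002597) × (1−0.25) = 0.251948
P(Elevator stuck between floors) [AND] = 0.010238 × 0.251948 = 0.002579
Rounded to 4 decimal places: P(Elevator stuck between floors) ≈ 0.0026.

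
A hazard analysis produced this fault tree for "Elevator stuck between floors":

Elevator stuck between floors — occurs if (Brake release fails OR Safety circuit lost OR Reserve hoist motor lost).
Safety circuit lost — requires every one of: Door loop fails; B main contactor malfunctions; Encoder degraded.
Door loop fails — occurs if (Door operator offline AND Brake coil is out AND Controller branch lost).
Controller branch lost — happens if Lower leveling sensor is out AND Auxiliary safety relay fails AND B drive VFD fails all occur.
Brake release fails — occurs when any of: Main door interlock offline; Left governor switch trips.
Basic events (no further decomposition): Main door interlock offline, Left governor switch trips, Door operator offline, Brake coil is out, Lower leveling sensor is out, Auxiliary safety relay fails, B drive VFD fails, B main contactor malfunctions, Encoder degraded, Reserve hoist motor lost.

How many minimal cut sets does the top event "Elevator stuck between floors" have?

4

Brake release fails [OR]: union of children's cut sets → 2 cut set(s).
Controller branch lost [AND]: one cut set from each child combined → 1 × 1 × 1 = 1 cut set(s).
Door loop fails [AND]: one cut set from each child combined → 1 × 1 × 1 = 1 cut set(s).
Safety circuit lost [AND]: one cut set from each child combined → 1 × 1 × 1 = 1 cut set(s).
Elevator stuck between floors [OR]: union of children's cut sets → 4 cut set(s).
Minimal cut sets: {Main door interlock offline}; {Left governor switch trips}; {Auxiliary safety relay fails, B drive VFD fails, B main contactor malfunctions, Brake coil is out, Door operator offline, Encoder degraded, Lower leveling sensor is out}; {Reserve hoist motor lost}.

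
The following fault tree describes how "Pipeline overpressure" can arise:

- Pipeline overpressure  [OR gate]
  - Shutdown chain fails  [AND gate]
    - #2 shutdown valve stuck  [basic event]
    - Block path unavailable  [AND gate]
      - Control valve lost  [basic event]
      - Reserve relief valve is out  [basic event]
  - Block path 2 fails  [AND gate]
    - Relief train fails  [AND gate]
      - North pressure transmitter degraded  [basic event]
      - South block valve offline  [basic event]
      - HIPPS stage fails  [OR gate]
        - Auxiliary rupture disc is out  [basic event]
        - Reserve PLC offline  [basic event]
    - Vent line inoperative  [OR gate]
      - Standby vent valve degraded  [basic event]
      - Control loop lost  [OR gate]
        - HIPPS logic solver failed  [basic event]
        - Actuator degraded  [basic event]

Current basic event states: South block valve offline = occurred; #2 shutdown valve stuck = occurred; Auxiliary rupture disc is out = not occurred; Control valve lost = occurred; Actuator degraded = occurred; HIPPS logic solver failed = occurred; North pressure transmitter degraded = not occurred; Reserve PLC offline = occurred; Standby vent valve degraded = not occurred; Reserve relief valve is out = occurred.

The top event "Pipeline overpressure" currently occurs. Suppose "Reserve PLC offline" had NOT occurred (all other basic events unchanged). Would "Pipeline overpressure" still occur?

Yes

Counterfactual: set "Reserve PLC offline" to not occurred.
Block path unavailable [AND]: Control valve lost=occurs, Reserve relief valve is out=occurs → all inputs occur → occurs.
Shutdown chain fails [AND]: #2 shutdown valve stuck=occurs, Block path unavailable=occurs → all inputs occur → occurs.
HIPPS stage fails [OR]: Auxiliary rupture disc is out=not, Reserve PLC offline=not → no input occurs → does not occur.
Relief train fails [AND]: North pressure transmitter degraded=not, South block valve offline=occurs, HIPPS stage fails=not → not all inputs occur → does not occur.
Control loop lost [OR]: HIPPS logic solver failed=occurs, Actuator degraded=occurs → at least one input occurs → occurs.
Vent line inoperative [OR]: Standby vent valve degraded=not, Control loop lost=occurs → at least one input occurs → occurs.
Block path 2 fails [AND]: Relief train fails=not, Vent line inoperative=occurs → not all inputs occur → does not occur.
Pipeline overpressure [OR]: Shutdown chain fails=occurs, Block path 2 fails=not → at least one input occurs → occurs.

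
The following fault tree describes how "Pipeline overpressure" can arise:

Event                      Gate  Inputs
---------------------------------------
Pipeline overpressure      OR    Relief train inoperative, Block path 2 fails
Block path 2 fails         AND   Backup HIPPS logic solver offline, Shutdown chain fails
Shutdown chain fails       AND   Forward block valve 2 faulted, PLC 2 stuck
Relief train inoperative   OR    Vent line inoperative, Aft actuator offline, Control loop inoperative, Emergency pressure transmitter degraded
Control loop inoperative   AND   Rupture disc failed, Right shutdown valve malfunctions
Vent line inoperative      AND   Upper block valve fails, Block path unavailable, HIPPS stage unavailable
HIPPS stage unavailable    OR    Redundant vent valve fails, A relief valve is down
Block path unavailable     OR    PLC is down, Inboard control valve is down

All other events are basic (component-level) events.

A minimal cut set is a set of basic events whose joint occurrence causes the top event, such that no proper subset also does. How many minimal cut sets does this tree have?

Block path unavailable [OR]: union of children's cut sets → 2 cut set(s).
HIPPS stage unavailable [OR]: union of children's cut sets → 2 cut set(s).
Vent line inoperative [AND]: one cut set from each child combined → 1 × 2 × 2 = 4 cut set(s).
Control loop inoperative [AND]: one cut set from each child combined → 1 × 1 = 1 cut set(s).
Relief train inoperative [OR]: union of children's cut sets → 7 cut set(s).
Shutdown chain fails [AND]: one cut set from each child combined → 1 × 1 = 1 cut set(s).
Block path 2 fails [AND]: one cut set from each child combined → 1 × 1 = 1 cut set(s).
Pipeline overpressure [OR]: union of children's cut sets → 8 cut set(s).
Minimal cut sets: {PLC is down, Redundant vent valve fails, Upper block valve fails}; {A relief valve is down, PLC is down, Upper block valve fails}; {Inboard control valve is down, Redundant vent valve fails, Upper block valve fails}; {A relief valve is down, Inboard control valve is down, Upper block valve fails}; {Aft actuator offline}; {Right shutdown valve malfunctions, Rupture disc failed}; {Emergency pressure transmitter degraded}; {Backup HIPPS logic solver offline, Forward block valve 2 faulted, PLC 2 stuck}.

8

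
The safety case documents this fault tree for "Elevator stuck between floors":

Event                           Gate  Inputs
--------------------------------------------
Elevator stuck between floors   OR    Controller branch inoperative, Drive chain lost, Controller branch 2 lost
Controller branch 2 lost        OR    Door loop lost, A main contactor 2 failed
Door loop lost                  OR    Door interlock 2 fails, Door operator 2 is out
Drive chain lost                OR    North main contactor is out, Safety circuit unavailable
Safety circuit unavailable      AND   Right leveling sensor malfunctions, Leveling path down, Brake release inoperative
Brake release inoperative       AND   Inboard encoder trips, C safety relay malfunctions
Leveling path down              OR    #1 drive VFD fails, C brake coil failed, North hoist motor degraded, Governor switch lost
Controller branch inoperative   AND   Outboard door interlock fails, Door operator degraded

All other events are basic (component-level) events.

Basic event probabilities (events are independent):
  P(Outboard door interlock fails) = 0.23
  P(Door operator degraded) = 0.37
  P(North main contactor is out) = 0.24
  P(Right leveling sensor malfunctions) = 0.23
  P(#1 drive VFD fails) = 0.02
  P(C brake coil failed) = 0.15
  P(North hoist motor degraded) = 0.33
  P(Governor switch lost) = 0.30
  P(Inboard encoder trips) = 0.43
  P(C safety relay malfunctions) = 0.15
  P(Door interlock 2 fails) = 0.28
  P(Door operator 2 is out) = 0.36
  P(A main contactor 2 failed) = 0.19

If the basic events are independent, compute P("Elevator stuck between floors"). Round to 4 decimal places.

P(Controller branch inoperative) [AND] = 0.23 × 0.37 = 0.085100
P(Leveling path down) [OR] = 1 − (1−0.02) × (1−0.15) × (1−0.33) × (1−0.30) = 0.609323
P(Brake release inoperative) [AND] = 0.43 × 0.15 = 0.064500
P(Safety circuit unavailable) [AND] = 0.23 × 0.609323 × 0.064500 = 0.009039
P(Drive chain lost) [OR] = 1 − (1−0.24) × (1−0.009039) = 0.246870
P(Door loop lost) [OR] = 1 − (1−0.28) × (1−0.36) = 0.539200
P(Controller branch 2 lost) [OR] = 1 − (1−0.539200) × (1−0.19) = 0.626752
P(Elevator stuck between floors) [OR] = 1 − (1−0.085100) × (1−0.246870) × (1−0.626752) = 0.742818
Rounded to 4 decimal places: P(Elevator stuck between floors) ≈ 0.7428.

0.7428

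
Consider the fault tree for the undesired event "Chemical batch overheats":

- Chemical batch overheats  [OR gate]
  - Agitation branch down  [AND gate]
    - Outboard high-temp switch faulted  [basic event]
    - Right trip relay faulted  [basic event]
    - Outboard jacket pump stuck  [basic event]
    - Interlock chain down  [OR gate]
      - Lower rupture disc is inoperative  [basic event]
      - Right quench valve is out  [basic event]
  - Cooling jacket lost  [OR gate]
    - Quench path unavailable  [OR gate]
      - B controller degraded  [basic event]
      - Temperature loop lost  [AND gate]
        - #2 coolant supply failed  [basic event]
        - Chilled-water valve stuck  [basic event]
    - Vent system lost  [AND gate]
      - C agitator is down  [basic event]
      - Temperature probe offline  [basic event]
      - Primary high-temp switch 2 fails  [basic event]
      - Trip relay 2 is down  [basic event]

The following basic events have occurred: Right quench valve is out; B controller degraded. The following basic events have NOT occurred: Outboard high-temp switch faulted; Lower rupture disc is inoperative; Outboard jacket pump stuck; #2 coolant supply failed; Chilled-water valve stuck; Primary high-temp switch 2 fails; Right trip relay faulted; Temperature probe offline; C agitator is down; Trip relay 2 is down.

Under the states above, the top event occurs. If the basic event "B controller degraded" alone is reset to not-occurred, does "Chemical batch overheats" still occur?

Counterfactual: set "B controller degraded" to not occurred.
Interlock chain down [OR]: Lower rupture disc is inoperative=not, Right quench valve is out=occurs → at least one input occurs → occurs.
Agitation branch down [AND]: Outboard high-temp switch faulted=not, Right trip relay faulted=not, Outboard jacket pump stuck=not, Interlock chain down=occurs → not all inputs occur → does not occur.
Temperature loop lost [AND]: #2 coolant supply failed=not, Chilled-water valve stuck=not → not all inputs occur → does not occur.
Quench path unavailable [OR]: B controller degraded=not, Temperature loop lost=not → no input occurs → does not occur.
Vent system lost [AND]: C agitator is down=not, Temperature probe offline=not, Primary high-temp switch 2 fails=not, Trip relay 2 is down=not → not all inputs occur → does not occur.
Cooling jacket lost [OR]: Quench path unavailable=not, Vent system lost=not → no input occurs → does not occur.
Chemical batch overheats [OR]: Agitation branch down=not, Cooling jacket lost=not → no input occurs → does not occur.

No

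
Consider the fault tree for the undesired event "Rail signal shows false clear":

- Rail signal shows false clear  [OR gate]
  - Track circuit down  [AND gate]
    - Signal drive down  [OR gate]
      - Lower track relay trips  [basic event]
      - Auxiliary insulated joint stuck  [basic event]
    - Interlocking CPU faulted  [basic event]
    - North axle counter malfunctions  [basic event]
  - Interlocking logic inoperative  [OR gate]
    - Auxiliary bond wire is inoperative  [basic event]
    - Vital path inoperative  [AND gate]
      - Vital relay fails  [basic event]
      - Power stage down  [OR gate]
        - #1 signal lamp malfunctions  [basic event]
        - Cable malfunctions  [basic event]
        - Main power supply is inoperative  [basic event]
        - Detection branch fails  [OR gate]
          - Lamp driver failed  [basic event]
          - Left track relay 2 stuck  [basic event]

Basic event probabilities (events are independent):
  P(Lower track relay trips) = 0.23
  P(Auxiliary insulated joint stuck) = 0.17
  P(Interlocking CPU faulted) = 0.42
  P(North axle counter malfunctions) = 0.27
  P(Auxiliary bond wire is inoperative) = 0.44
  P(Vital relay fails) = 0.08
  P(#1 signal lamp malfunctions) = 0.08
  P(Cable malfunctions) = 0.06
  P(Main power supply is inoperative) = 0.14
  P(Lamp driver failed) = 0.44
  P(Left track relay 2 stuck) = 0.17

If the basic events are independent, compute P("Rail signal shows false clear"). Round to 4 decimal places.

P(Signal drive down) [OR] = 1 − (1−0.23) × (1−0.17) = 0.360900
P(Track circuit down) [AND] = 0.360900 × 0.42 × 0.27 = 0.040926
P(Detection branch fails) [OR] = 1 − (1−0.44) × (1−0.17) = 0.535200
P(Power stage down) [OR] = 1 − (1−0.08) × (1−0.06) × (1−0.14) × (1−0.535200) = 0.654315
P(Vital path inoperative) [AND] = 0.08 × 0.654315 = 0.052345
P(Interlocking logic inoperative) [OR] = 1 − (1−0.44) × (1−0.052345) = 0.469313
P(Rail signal shows false clear) [OR] = 1 − (1−0.040926) × (1−0.469313) = 0.491032
Rounded to 4 decimal places: P(Rail signal shows false clear) ≈ 0.4910.

0.4910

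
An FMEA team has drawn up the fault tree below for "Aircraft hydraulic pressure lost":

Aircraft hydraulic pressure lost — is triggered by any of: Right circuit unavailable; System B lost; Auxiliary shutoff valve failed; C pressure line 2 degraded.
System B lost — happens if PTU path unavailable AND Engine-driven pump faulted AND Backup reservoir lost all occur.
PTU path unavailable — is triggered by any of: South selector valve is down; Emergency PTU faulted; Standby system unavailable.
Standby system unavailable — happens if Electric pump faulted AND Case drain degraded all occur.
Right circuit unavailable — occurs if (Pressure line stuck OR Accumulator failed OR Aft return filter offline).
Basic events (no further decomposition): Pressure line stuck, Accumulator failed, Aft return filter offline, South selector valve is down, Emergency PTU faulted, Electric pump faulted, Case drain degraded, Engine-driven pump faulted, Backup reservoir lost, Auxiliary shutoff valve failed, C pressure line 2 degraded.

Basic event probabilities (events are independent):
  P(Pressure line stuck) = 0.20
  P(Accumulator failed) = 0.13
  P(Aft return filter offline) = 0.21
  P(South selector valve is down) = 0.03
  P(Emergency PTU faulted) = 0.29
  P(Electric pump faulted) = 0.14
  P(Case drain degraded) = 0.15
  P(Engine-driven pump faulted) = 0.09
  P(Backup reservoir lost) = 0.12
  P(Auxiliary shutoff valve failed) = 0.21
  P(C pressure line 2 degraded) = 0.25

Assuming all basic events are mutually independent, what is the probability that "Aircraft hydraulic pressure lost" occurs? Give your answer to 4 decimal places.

0.6754

P(Right circuit unavailable) [OR] = 1 − (1−0.20) × (1−0.13) × (1−0.21) = 0.450160
P(Standby system unavailable) [AND] = 0.14 × 0.15 = 0.021000
P(PTU path unavailable) [OR] = 1 − (1−0.03) × (1−0.29) × (1−0.021000) = 0.325763
P(System B lost) [AND] = 0.325763 × 0.09 × 0.12 = 0.003518
P(Aircraft hydraulic pressure lost) [OR] = 1 − (1−0.450160) × (1−0.003518) × (1−0.21) × (1−0.25) = 0.675366
Rounded to 4 decimal places: P(Aircraft hydraulic pressure lost) ≈ 0.6754.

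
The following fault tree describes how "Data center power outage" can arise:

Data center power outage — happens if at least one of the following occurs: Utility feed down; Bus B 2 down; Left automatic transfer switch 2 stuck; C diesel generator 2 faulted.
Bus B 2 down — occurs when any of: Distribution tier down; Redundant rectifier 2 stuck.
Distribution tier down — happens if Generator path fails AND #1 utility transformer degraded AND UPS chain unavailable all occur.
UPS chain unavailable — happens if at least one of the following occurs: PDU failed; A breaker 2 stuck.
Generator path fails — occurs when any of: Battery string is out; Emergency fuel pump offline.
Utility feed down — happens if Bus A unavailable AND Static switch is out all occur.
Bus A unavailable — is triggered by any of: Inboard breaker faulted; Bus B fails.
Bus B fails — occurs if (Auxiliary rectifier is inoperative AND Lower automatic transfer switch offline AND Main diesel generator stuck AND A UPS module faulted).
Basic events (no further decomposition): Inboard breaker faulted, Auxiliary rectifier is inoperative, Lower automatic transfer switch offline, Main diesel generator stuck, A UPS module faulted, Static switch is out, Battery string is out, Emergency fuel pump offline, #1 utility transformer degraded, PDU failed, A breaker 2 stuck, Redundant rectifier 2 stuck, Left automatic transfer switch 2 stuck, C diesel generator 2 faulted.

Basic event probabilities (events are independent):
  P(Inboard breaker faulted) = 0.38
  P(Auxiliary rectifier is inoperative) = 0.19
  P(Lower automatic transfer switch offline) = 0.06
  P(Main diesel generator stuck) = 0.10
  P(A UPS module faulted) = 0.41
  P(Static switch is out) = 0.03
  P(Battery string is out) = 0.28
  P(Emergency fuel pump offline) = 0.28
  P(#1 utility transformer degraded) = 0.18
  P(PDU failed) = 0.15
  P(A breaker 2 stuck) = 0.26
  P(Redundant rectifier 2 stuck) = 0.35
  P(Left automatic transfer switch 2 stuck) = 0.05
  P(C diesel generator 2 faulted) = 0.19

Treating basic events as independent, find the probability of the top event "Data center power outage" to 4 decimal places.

P(Bus B fails) [AND] = 0.19 × 0.06 × 0.10 × 0.41 = 0.000467
P(Bus A unavailable) [OR] = 1 − (1−0.38) × (1−0.000467) = 0.380290
P(Utility feed down) [AND] = 0.380290 × 0.03 = 0.011409
P(Generator path fails) [OR] = 1 − (1−0.28) × (1−0.28) = 0.481600
P(UPS chain unavailable) [OR] = 1 − (1−0.15) × (1−0.26) = 0.371000
P(Distribution tier down) [AND] = 0.481600 × 0.18 × 0.371000 = 0.032161
P(Bus B 2 down) [OR] = 1 − (1−0.032161) × (1−0.35) = 0.370905
P(Data center power outage) [OR] = 1 − (1−0.011409) × (1−0.370905) × (1−0.05) × (1−0.19) = 0.521434
Rounded to 4 decimal places: P(Data center power outage) ≈ 0.5214.

0.5214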